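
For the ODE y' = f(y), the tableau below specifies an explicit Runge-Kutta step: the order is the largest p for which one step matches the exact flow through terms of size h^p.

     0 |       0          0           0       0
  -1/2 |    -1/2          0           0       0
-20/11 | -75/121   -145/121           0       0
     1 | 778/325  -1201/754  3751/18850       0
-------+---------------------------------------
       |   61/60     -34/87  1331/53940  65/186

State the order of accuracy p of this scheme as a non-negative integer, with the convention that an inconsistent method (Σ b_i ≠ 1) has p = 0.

4

b = (61/60, -34/87, 1331/53940, 65/186)
c = (0, -1/2, -20/11, 1)
Ac = (0, 0, 145/242, 113/260)
Σ b_i: 61/60·1 + (-34/87)·1 + 1331/53940·1 + 65/186·1 = 1 ✓
b·c: (-34/87)·(-1/2) + 1331/53940·(-20/11) + 65/186·1 = 1/2 ✓
b·c²: (-34/87)·1/4 + 1331/53940·400/121 + 65/186·1 = 1/3 ✓
b·Ac: 1331/53940·145/242 + 65/186·113/260 = 1/6 ✓
b·c³: (-34/87)·(-1/8) + 1331/53940·(-8000/1331) + 65/186·1 = 1/4 ✓
b·(c∘Ac): 1331/53940·(-1450/1331) + 65/186·113/260 = 1/8 ✓
b·Ac²: 1331/53940·(-145/484) + 65/186·27/104 = 1/12 ✓
b·A²c: 65/186·31/260 = 1/24 ✓; 4 stages ⇒ order 4.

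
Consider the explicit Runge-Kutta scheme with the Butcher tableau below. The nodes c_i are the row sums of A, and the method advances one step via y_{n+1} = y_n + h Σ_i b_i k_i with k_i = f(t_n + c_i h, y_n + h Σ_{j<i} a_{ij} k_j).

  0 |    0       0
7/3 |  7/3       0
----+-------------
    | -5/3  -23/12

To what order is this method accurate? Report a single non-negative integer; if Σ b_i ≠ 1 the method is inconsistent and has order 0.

b = (-5/3, -23/12)
c = (0, 7/3)
Σ b_i: (-5/3)·1 + (-23/12)·1 = -43/12 ≠ 1 ⇒ order 0.

0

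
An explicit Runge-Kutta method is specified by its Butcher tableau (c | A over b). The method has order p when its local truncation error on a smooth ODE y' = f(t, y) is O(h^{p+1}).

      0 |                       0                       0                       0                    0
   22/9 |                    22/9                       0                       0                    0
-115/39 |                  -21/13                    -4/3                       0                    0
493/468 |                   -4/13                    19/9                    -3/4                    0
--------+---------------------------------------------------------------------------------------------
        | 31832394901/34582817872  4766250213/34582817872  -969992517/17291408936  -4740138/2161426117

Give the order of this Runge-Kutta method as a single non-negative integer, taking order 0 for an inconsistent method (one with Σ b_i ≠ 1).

3

b = (31832394901/34582817872, 4766250213/34582817872, -969992517/17291408936, -4740138/2161426117)
c = (0, 22/9, -115/39, 493/468)
Ac = (0, 0, -88/27, 31051/4212)
Σ b_i: 31832394901/34582817872·1 + 4766250213/34582817872·1 + (-969992517/17291408936)·1 + (-4740138/2161426117)·1 = 1 ✓
b·c: 4766250213/34582817872·22/9 + (-969992517/17291408936)·(-115/39) + (-4740138/2161426117)·493/468 = 1/2 ✓
b·c²: 4766250213/34582817872·484/81 + (-969992517/17291408936)·13225/1521 + (-4740138/2161426117)·243049/219024 = 1/3 ✓
b·Ac: (-969992517/17291408936)·(-88/27) + (-4740138/2161426117)·31051/4212 = 1/6 ✓
b·c³: 4766250213/34582817872·10648/729 + (-969992517/17291408936)·(-1520875/59319) + (-4740138/2161426117)·119823157/102503232 = 1088437841935573/315602795899872 ≠ 1/4 ⇒ order 3.
b·(c∘Ac): (-969992517/17291408936)·10120/1053 + (-4740138/2161426117)·15308143/1971216 = -10126421324791/18207853609608 ≠ 1/8
b·Ac²: (-969992517/17291408936)·(-1936/243) + (-4740138/2161426117)·3002821/492804 = 657856497997/1517321134134 ≠ 1/12
b·A²c: (-4740138/2161426117)·22/9 = -11587004/2161426117 ≠ 1/24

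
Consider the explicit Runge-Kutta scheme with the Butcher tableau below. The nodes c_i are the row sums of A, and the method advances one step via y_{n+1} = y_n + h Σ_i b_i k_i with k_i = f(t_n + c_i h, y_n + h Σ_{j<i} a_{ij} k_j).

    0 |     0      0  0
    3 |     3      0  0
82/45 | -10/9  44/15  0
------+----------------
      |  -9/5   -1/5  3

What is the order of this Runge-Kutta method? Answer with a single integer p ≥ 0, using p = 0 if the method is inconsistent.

1

b = (-9/5, -1/5, 3)
c = (0, 3, 82/45)
Ac = (0, 0, 44/5)
Σ b_i: (-9/5)·1 + (-1/5)·1 + 3·1 = 1 ✓
b·c: (-1/5)·3 + 3·82/45 = 73/15 ≠ 1/2 ⇒ order 1.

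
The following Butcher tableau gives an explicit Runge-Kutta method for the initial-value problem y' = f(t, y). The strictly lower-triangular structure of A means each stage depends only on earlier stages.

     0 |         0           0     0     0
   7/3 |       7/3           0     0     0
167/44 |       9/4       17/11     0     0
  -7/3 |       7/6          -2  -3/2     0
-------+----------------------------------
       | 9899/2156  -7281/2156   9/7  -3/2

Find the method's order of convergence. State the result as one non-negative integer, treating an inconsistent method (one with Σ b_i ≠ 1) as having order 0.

2

b = (9899/2156, -7281/2156, 9/7, -3/2)
c = (0, 7/3, 167/44, -7/3)
Ac = (0, 0, 119/33, -2735/264)
Σ b_i: 9899/2156·1 + (-7281/2156)·1 + 9/7·1 + (-3/2)·1 = 1 ✓
b·c: (-7281/2156)·7/3 + 9/7·167/44 + (-3/2)·(-7/3) = 1/2 ✓
b·c²: (-7281/2156)·49/9 + 9/7·27889/1936 + (-3/2)·49/9 = -326537/40656 ≠ 1/3 ⇒ order 2.
b·Ac: 9/7·119/33 + (-3/2)·(-2735/264) = 3551/176 ≠ 1/6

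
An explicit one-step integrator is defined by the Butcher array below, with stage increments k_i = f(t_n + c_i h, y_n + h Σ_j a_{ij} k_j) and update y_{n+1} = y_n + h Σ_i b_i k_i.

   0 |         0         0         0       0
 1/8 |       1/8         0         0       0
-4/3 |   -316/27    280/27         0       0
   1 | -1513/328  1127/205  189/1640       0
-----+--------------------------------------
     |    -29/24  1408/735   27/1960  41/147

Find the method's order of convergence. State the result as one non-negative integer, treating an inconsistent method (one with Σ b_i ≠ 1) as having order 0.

4

b = (-29/24, 1408/735, 27/1960, 41/147)
c = (0, 1/8, -4/3, 1)
Ac = (0, 0, 35/27, 175/328)
Σ b_i: (-29/24)·1 + 1408/735·1 + 27/1960·1 + 41/147·1 = 1 ✓
b·c: 1408/735·1/8 + 27/1960·(-4/3) + 41/147·1 = 1/2 ✓
b·c²: 1408/735·1/64 + 27/1960·16/9 + 41/147·1 = 1/3 ✓
b·Ac: 27/1960·35/27 + 41/147·175/328 = 1/6 ✓
b·c³: 1408/735·1/512 + 27/1960·(-64/27) + 41/147·1 = 1/4 ✓
b·(c∘Ac): 27/1960·(-140/81) + 41/147·175/328 = 1/8 ✓
b·Ac²: 27/1960·35/216 + 41/147·763/2624 = 1/12 ✓
b·A²c: 41/147·49/328 = 1/24 ✓; 4 stages ⇒ order 4.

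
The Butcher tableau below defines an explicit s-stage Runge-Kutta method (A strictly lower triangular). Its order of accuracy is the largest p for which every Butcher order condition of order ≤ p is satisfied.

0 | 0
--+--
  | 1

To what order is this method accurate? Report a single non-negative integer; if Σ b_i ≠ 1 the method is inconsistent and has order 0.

1

b = (1)
c = (0)
Σ b_i: 1·1 = 1 ✓; 1 stage ⇒ order 1.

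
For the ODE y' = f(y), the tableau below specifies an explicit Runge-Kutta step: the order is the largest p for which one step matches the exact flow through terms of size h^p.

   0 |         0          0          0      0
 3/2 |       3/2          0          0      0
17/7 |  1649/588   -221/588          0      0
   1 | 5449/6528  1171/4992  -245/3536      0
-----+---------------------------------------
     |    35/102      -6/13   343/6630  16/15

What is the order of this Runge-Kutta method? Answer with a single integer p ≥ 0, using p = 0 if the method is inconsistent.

b = (35/102, -6/13, 343/6630, 16/15)
c = (0, 3/2, 17/7, 1)
Ac = (0, 0, -221/392, 47/256)
Σ b_i: 35/102·1 + (-6/13)·1 + 343/6630·1 + 16/15·1 = 1 ✓
b·c: (-6/13)·3/2 + 343/6630·17/7 + 16/15·1 = 1/2 ✓
b·c²: (-6/13)·9/4 + 343/6630·289/49 + 16/15·1 = 1/3 ✓
b·Ac: 343/6630·(-221/392) + 16/15·47/256 = 1/6 ✓
b·c³: (-6/13)·27/8 + 343/6630·4913/343 + 16/15·1 = 1/4 ✓
b·(c∘Ac): 343/6630·(-3757/2744) + 16/15·47/256 = 1/8 ✓
b·Ac²: 343/6630·(-663/784) + 16/15·61/512 = 1/12 ✓
b·A²c: 16/15·5/128 = 1/24 ✓; 4 stages ⇒ order 4.

4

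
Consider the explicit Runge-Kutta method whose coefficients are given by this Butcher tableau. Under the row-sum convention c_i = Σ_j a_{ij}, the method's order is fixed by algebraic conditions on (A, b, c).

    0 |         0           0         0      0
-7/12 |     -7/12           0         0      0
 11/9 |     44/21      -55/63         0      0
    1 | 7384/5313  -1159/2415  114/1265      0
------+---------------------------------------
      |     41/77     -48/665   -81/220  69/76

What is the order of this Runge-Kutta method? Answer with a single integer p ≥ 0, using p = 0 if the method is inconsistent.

b = (41/77, -48/665, -81/220, 69/76)
c = (0, -7/12, 11/9, 1)
Ac = (0, 0, 55/108, 323/828)
Σ b_i: 41/77·1 + (-48/665)·1 + (-81/220)·1 + 69/76·1 = 1 ✓
b·c: (-48/665)·(-7/12) + (-81/220)·11/9 + 69/76·1 = 1/2 ✓
b·c²: (-48/665)·49/144 + (-81/220)·121/81 + 69/76·1 = 1/3 ✓
b·Ac: (-81/220)·55/108 + 69/76·323/828 = 1/6 ✓
b·c³: (-48/665)·(-343/1728) + (-81/220)·1331/729 + 69/76·1 = 1/4 ✓
b·(c∘Ac): (-81/220)·605/972 + 69/76·323/828 = 1/8 ✓
b·Ac²: (-81/220)·(-385/1296) + 69/76·(-95/3312) = 1/12 ✓
b·A²c: 69/76·19/414 = 1/24 ✓; 4 stages ⇒ order 4.

4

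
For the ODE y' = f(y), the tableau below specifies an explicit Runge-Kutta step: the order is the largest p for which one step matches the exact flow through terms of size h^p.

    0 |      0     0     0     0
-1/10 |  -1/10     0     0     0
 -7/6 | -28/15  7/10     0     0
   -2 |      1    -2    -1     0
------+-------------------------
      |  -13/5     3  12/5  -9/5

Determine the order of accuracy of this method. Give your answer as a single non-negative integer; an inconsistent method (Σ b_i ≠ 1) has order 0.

2

b = (-13/5, 3, 12/5, -9/5)
c = (0, -1/10, -7/6, -2)
Ac = (0, 0, -7/100, 41/30)
Σ b_i: (-13/5)·1 + 3·1 + 12/5·1 + (-9/5)·1 = 1 ✓
b·c: 3·(-1/10) + 12/5·(-7/6) + (-9/5)·(-2) = 1/2 ✓
b·c²: 3·1/100 + 12/5·49/36 + (-9/5)·4 = -1171/300 ≠ 1/3 ⇒ order 2.
b·Ac: 12/5·(-7/100) + (-9/5)·41/30 = -657/250 ≠ 1/6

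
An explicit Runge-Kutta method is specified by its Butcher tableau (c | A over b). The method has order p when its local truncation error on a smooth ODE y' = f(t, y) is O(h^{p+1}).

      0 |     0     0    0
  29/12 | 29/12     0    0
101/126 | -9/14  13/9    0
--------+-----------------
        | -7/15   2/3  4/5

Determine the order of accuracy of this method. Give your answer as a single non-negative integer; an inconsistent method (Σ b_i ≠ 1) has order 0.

b = (-7/15, 2/3, 4/5)
c = (0, 29/12, 101/126)
Ac = (0, 0, 377/108)
Σ b_i: (-7/15)·1 + 2/3·1 + 4/5·1 = 1 ✓
b·c: 2/3·29/12 + 4/5·101/126 = 473/210 ≠ 1/2 ⇒ order 1.

1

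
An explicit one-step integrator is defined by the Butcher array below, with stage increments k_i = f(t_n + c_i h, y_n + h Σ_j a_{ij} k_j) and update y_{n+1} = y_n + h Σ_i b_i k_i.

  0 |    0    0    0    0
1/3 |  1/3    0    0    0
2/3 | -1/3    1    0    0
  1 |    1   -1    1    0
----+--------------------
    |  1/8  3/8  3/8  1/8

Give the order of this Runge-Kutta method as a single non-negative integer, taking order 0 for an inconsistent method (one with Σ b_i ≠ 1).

4

b = (1/8, 3/8, 3/8, 1/8)
c = (0, 1/3, 2/3, 1)
Ac = (0, 0, 1/3, 1/3)
Σ b_i: 1/8·1 + 3/8·1 + 3/8·1 + 1/8·1 = 1 ✓
b·c: 3/8·1/3 + 3/8·2/3 + 1/8·1 = 1/2 ✓
b·c²: 3/8·1/9 + 3/8·4/9 + 1/8·1 = 1/3 ✓
b·Ac: 3/8·1/3 + 1/8·1/3 = 1/6 ✓
b·c³: 3/8·1/27 + 3/8·8/27 + 1/8·1 = 1/4 ✓
b·(c∘Ac): 3/8·2/9 + 1/8·1/3 = 1/8 ✓
b·Ac²: 3/8·1/9 + 1/8·1/3 = 1/12 ✓
b·A²c: 1/8·1/3 = 1/24 ✓; 4 stages ⇒ order 4.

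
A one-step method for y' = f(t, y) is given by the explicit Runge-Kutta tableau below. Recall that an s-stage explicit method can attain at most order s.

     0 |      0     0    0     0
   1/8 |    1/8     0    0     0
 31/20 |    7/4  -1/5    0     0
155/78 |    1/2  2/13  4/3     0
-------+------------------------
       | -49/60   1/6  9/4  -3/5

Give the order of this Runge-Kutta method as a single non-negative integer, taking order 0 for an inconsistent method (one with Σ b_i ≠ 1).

1

b = (-49/60, 1/6, 9/4, -3/5)
c = (0, 1/8, 31/20, 155/78)
Ac = (0, 0, -1/40, 1627/780)
Σ b_i: (-49/60)·1 + 1/6·1 + 9/4·1 + (-3/5)·1 = 1 ✓
b·c: 1/6·1/8 + 9/4·31/20 + (-3/5)·155/78 = 3613/1560 ≠ 1/2 ⇒ order 1.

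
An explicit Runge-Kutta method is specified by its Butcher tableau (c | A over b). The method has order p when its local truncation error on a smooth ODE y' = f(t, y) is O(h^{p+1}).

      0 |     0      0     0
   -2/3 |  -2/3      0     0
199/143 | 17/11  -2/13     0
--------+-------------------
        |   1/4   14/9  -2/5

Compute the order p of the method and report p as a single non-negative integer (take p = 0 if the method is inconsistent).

b = (1/4, 14/9, -2/5)
c = (0, -2/3, 199/143)
Ac = (0, 0, 4/39)
Σ b_i: 1/4·1 + 14/9·1 + (-2/5)·1 = 253/180 ≠ 1 ⇒ order 0.

0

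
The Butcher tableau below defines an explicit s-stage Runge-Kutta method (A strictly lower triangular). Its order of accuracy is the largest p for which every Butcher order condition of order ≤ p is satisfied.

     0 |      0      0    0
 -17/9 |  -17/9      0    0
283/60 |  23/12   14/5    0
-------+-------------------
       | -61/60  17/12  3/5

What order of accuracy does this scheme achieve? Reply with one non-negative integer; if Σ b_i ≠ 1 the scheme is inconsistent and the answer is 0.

b = (-61/60, 17/12, 3/5)
c = (0, -17/9, 283/60)
Ac = (0, 0, -238/45)
Σ b_i: (-61/60)·1 + 17/12·1 + 3/5·1 = 1 ✓
b·c: 17/12·(-17/9) + 3/5·283/60 = 104/675 ≠ 1/2 ⇒ order 1.

1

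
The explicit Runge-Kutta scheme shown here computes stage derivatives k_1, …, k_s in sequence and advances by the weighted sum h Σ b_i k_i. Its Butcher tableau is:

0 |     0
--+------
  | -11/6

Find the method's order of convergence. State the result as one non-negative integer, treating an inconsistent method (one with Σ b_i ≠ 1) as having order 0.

b = (-11/6)
c = (0)
Σ b_i: (-11/6)·1 = -11/6 ≠ 1 ⇒ order 0.

0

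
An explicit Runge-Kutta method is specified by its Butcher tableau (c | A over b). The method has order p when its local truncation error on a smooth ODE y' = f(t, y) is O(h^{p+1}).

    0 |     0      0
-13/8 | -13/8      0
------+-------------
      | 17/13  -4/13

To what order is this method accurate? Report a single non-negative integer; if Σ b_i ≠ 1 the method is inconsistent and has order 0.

2

b = (17/13, -4/13)
c = (0, -13/8)
Σ b_i: 17/13·1 + (-4/13)·1 = 1 ✓
b·c: (-4/13)·(-13/8) = 1/2 ✓; 2 stages ⇒ order 2.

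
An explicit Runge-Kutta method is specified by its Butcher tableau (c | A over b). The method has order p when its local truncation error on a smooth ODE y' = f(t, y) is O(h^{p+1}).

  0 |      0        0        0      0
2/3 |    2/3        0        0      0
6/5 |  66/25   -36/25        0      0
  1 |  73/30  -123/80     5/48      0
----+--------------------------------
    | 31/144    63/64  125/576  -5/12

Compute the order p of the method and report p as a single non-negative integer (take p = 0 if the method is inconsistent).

b = (31/144, 63/64, 125/576, -5/12)
c = (0, 2/3, 6/5, 1)
Ac = (0, 0, -24/25, -9/10)
Σ b_i: 31/144·1 + 63/64·1 + 125/576·1 + (-5/12)·1 = 1 ✓
b·c: 63/64·2/3 + 125/576·6/5 + (-5/12)·1 = 1/2 ✓
b·c²: 63/64·4/9 + 125/576·36/25 + (-5/12)·1 = 1/3 ✓
b·Ac: 125/576·(-24/25) + (-5/12)·(-9/10) = 1/6 ✓
b·c³: 63/64·8/27 + 125/576·216/125 + (-5/12)·1 = 1/4 ✓
b·(c∘Ac): 125/576·(-144/125) + (-5/12)·(-9/10) = 1/8 ✓
b·Ac²: 125/576·(-16/25) + (-5/12)·(-8/15) = 1/12 ✓
b·A²c: (-5/12)·(-1/10) = 1/24 ✓; 4 stages ⇒ order 4.

4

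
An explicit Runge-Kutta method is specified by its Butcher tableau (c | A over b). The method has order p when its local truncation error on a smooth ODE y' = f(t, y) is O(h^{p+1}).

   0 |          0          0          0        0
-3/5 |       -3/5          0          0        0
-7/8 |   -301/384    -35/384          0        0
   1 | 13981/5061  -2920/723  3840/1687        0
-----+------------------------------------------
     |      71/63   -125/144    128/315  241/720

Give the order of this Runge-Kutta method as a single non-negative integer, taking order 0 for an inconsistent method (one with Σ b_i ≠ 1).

4

b = (71/63, -125/144, 128/315, 241/720)
c = (0, -3/5, -7/8, 1)
Ac = (0, 0, 7/128, 104/241)
Σ b_i: 71/63·1 + (-125/144)·1 + 128/315·1 + 241/720·1 = 1 ✓
b·c: (-125/144)·(-3/5) + 128/315·(-7/8) + 241/720·1 = 1/2 ✓
b·c²: (-125/144)·9/25 + 128/315·49/64 + 241/720·1 = 1/3 ✓
b·Ac: 128/315·7/128 + 241/720·104/241 = 1/6 ✓
b·c³: (-125/144)·(-27/125) + 128/315·(-343/512) + 241/720·1 = 1/4 ✓
b·(c∘Ac): 128/315·(-49/1024) + 241/720·104/241 = 1/8 ✓
b·Ac²: 128/315·(-21/640) + 241/720·348/1205 = 1/12 ✓
b·A²c: 241/720·30/241 = 1/24 ✓; 4 stages ⇒ order 4.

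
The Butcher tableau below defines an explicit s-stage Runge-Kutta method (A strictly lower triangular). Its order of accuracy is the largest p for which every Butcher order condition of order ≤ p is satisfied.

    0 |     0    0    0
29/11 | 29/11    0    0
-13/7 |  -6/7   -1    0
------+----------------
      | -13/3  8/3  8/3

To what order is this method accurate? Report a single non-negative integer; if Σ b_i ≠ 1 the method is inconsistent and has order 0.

b = (-13/3, 8/3, 8/3)
c = (0, 29/11, -13/7)
Ac = (0, 0, -29/11)
Σ b_i: (-13/3)·1 + 8/3·1 + 8/3·1 = 1 ✓
b·c: 8/3·29/11 + 8/3·(-13/7) = 160/77 ≠ 1/2 ⇒ order 1.

1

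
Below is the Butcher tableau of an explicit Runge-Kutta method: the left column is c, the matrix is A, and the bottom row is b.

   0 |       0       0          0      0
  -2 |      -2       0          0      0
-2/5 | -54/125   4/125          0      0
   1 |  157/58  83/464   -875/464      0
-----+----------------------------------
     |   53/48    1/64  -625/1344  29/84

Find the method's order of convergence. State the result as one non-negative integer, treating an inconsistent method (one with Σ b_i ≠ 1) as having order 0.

b = (53/48, 1/64, -625/1344, 29/84)
c = (0, -2, -2/5, 1)
Ac = (0, 0, -8/125, 23/58)
Σ b_i: 53/48·1 + 1/64·1 + (-625/1344)·1 + 29/84·1 = 1 ✓
b·c: 1/64·(-2) + (-625/1344)·(-2/5) + 29/84·1 = 1/2 ✓
b·c²: 1/64·4 + (-625/1344)·4/25 + 29/84·1 = 1/3 ✓
b·Ac: (-625/1344)·(-8/125) + 29/84·23/58 = 1/6 ✓
b·c³: 1/64·(-8) + (-625/1344)·(-8/125) + 29/84·1 = 1/4 ✓
b·(c∘Ac): (-625/1344)·16/625 + 29/84·23/58 = 1/8 ✓
b·Ac²: (-625/1344)·16/125 + 29/84·12/29 = 1/12 ✓
b·A²c: 29/84·7/58 = 1/24 ✓; 4 stages ⇒ order 4.

4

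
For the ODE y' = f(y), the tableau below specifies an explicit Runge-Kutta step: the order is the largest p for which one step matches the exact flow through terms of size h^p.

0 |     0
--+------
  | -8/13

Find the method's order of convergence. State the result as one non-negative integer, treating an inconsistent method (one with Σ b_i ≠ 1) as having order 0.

b = (-8/13)
c = (0)
Σ b_i: (-8/13)·1 = -8/13 ≠ 1 ⇒ order 0.

0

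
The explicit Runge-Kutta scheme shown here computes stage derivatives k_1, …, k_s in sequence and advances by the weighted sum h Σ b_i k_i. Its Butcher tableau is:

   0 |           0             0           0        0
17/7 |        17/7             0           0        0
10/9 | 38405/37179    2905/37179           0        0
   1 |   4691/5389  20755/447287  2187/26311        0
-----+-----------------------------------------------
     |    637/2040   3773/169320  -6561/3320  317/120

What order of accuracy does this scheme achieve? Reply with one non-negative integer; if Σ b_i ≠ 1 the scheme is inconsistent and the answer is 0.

b = (637/2040, 3773/169320, -6561/3320, 317/120)
c = (0, 17/7, 10/9, 1)
Ac = (0, 0, 415/2187, 65/317)
Σ b_i: 637/2040·1 + 3773/169320·1 + (-6561/3320)·1 + 317/120·1 = 1 ✓
b·c: 3773/169320·17/7 + (-6561/3320)·10/9 + 317/120·1 = 1/2 ✓
b·c²: 3773/169320·289/49 + (-6561/3320)·100/81 + 317/120·1 = 1/3 ✓
b·Ac: (-6561/3320)·415/2187 + 317/120·65/317 = 1/6 ✓
b·c³: 3773/169320·4913/343 + (-6561/3320)·1000/729 + 317/120·1 = 1/4 ✓
b·(c∘Ac): (-6561/3320)·4150/19683 + 317/120·65/317 = 1/8 ✓
b·Ac²: (-6561/3320)·7055/15309 + 317/120·835/2219 = 1/12 ✓
b·A²c: 317/120·5/317 = 1/24 ✓; 4 stages ⇒ order 4.

4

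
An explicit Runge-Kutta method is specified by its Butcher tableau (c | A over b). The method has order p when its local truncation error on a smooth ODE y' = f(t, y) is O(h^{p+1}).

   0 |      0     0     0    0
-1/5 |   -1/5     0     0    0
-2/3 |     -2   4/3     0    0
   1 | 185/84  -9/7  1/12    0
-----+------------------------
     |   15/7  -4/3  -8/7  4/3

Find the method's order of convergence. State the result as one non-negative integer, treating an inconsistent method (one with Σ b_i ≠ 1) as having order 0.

1

b = (15/7, -4/3, -8/7, 4/3)
c = (0, -1/5, -2/3, 1)
Ac = (0, 0, -4/15, 127/630)
Σ b_i: 15/7·1 + (-4/3)·1 + (-8/7)·1 + 4/3·1 = 1 ✓
b·c: (-4/3)·(-1/5) + (-8/7)·(-2/3) + 4/3·1 = 248/105 ≠ 1/2 ⇒ order 1.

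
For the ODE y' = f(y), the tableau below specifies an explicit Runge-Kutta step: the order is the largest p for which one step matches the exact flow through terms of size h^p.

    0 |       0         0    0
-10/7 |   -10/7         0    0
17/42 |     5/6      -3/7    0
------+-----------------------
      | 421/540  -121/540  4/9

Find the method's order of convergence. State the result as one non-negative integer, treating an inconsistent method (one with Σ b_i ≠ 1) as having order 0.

b = (421/540, -121/540, 4/9)
c = (0, -10/7, 17/42)
Ac = (0, 0, 30/49)
Σ b_i: 421/540·1 + (-121/540)·1 + 4/9·1 = 1 ✓
b·c: (-121/540)·(-10/7) + 4/9·17/42 = 1/2 ✓
b·c²: (-121/540)·100/49 + 4/9·289/1764 = -218/567 ≠ 1/3 ⇒ order 2.
b·Ac: 4/9·30/49 = 40/147 ≠ 1/6

2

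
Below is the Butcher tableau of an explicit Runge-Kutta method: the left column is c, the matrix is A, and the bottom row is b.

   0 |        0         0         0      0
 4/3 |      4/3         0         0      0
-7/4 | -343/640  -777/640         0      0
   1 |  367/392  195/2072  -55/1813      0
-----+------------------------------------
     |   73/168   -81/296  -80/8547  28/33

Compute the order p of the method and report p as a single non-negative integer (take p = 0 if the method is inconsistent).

4

b = (73/168, -81/296, -80/8547, 28/33)
c = (0, 4/3, -7/4, 1)
Ac = (0, 0, -259/160, 5/28)
Σ b_i: 73/168·1 + (-81/296)·1 + (-80/8547)·1 + 28/33·1 = 1 ✓
b·c: (-81/296)·4/3 + (-80/8547)·(-7/4) + 28/33·1 = 1/2 ✓
b·c²: (-81/296)·16/9 + (-80/8547)·49/16 + 28/33·1 = 1/3 ✓
b·Ac: (-80/8547)·(-259/160) + 28/33·5/28 = 1/6 ✓
b·c³: (-81/296)·64/27 + (-80/8547)·(-343/64) + 28/33·1 = 1/4 ✓
b·(c∘Ac): (-80/8547)·1813/640 + 28/33·5/28 = 1/8 ✓
b·Ac²: (-80/8547)·(-259/120) + 28/33·25/336 = 1/12 ✓
b·A²c: 28/33·11/224 = 1/24 ✓; 4 stages ⇒ order 4.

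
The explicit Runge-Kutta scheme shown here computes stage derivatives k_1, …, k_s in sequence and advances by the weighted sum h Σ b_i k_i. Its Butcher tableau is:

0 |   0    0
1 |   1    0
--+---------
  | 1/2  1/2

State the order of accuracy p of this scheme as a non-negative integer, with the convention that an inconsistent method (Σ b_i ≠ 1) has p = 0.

2

b = (1/2, 1/2)
c = (0, 1)
Σ b_i: 1/2·1 + 1/2·1 = 1 ✓
b·c: 1/2·1 = 1/2 ✓; 2 stages ⇒ order 2.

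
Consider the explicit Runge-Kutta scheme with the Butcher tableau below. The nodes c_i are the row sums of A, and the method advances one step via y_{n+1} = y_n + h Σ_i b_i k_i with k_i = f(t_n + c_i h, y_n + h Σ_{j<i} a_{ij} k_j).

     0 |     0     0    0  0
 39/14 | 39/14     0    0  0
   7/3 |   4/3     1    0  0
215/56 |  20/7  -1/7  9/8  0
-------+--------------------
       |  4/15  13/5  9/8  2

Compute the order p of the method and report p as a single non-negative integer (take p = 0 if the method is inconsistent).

0

b = (4/15, 13/5, 9/8, 2)
c = (0, 39/14, 7/3, 215/56)
Ac = (0, 0, 39/14, 873/392)
Σ b_i: 4/15·1 + 13/5·1 + 9/8·1 + 2·1 = 719/120 ≠ 1 ⇒ order 0.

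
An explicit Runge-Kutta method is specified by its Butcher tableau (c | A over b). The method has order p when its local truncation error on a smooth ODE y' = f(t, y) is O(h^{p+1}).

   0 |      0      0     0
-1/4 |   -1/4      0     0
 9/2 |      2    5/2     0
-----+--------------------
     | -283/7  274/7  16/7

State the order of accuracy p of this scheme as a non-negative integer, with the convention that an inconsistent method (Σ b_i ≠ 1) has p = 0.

b = (-283/7, 274/7, 16/7)
c = (0, -1/4, 9/2)
Ac = (0, 0, -5/8)
Σ b_i: (-283/7)·1 + 274/7·1 + 16/7·1 = 1 ✓
b·c: 274/7·(-1/4) + 16/7·9/2 = 1/2 ✓
b·c²: 274/7·1/16 + 16/7·81/4 = 2729/56 ≠ 1/3 ⇒ order 2.
b·Ac: 16/7·(-5/8) = -10/7 ≠ 1/6

2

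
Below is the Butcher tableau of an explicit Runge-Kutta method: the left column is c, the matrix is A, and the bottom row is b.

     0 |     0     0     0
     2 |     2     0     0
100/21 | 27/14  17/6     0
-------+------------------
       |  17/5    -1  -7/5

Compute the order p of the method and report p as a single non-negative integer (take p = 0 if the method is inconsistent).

1

b = (17/5, -1, -7/5)
c = (0, 2, 100/21)
Ac = (0, 0, 17/3)
Σ b_i: 17/5·1 + (-1)·1 + (-7/5)·1 = 1 ✓
b·c: (-1)·2 + (-7/5)·100/21 = -26/3 ≠ 1/2 ⇒ order 1.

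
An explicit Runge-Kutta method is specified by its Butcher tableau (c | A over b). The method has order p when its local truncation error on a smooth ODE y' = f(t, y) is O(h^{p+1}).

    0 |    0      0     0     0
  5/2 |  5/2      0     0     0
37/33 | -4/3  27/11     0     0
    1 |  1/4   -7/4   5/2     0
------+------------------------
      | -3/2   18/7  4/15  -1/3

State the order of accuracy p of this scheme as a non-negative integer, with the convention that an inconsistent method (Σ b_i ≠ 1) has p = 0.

b = (-3/2, 18/7, 4/15, -1/3)
c = (0, 5/2, 37/33, 1)
Ac = (0, 0, 135/22, -415/264)
Σ b_i: (-3/2)·1 + 18/7·1 + 4/15·1 + (-1/3)·1 = 211/210 ≠ 1 ⇒ order 0.

0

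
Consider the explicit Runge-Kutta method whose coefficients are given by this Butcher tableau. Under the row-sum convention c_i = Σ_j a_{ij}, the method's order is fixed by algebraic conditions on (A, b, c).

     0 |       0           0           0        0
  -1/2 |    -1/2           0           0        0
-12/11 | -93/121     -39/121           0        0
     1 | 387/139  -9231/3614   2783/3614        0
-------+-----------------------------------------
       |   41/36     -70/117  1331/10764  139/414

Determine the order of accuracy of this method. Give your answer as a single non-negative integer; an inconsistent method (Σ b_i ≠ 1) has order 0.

4

b = (41/36, -70/117, 1331/10764, 139/414)
c = (0, -1/2, -12/11, 1)
Ac = (0, 0, 39/242, 243/556)
Σ b_i: 41/36·1 + (-70/117)·1 + 1331/10764·1 + 139/414·1 = 1 ✓
b·c: (-70/117)·(-1/2) + 1331/10764·(-12/11) + 139/414·1 = 1/2 ✓
b·c²: (-70/117)·1/4 + 1331/10764·144/121 + 139/414·1 = 1/3 ✓
b·Ac: 1331/10764·39/242 + 139/414·243/556 = 1/6 ✓
b·c³: (-70/117)·(-1/8) + 1331/10764·(-1728/1331) + 139/414·1 = 1/4 ✓
b·(c∘Ac): 1331/10764·(-234/1331) + 139/414·243/556 = 1/8 ✓
b·Ac²: 1331/10764·(-39/484) + 139/414·309/1112 = 1/12 ✓
b·A²c: 139/414·69/556 = 1/24 ✓; 4 stages ⇒ order 4.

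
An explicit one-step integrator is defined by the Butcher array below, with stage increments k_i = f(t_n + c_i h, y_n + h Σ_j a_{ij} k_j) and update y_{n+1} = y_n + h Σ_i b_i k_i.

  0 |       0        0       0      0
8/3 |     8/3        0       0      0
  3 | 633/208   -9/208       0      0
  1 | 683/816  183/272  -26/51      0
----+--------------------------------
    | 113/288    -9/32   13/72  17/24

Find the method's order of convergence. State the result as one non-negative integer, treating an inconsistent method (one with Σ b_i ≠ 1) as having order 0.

4

b = (113/288, -9/32, 13/72, 17/24)
c = (0, 8/3, 3, 1)
Ac = (0, 0, -3/26, 9/34)
Σ b_i: 113/288·1 + (-9/32)·1 + 13/72·1 + 17/24·1 = 1 ✓
b·c: (-9/32)·8/3 + 13/72·3 + 17/24·1 = 1/2 ✓
b·c²: (-9/32)·64/9 + 13/72·9 + 17/24·1 = 1/3 ✓
b·Ac: 13/72·(-3/26) + 17/24·9/34 = 1/6 ✓
b·c³: (-9/32)·512/27 + 13/72·27 + 17/24·1 = 1/4 ✓
b·(c∘Ac): 13/72·(-9/26) + 17/24·9/34 = 1/8 ✓
b·Ac²: 13/72·(-4/13) + 17/24·10/51 = 1/12 ✓
b·A²c: 17/24·1/17 = 1/24 ✓; 4 stages ⇒ order 4.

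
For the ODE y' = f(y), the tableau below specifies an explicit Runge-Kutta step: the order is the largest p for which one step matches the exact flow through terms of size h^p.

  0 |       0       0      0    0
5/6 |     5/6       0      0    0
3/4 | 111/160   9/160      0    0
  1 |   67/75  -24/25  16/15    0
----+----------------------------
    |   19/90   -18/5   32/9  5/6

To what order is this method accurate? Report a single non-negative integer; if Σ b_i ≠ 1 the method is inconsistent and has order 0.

4

b = (19/90, -18/5, 32/9, 5/6)
c = (0, 5/6, 3/4, 1)
Ac = (0, 0, 3/64, 0)
Σ b_i: 19/90·1 + (-18/5)·1 + 32/9·1 + 5/6·1 = 1 ✓
b·c: (-18/5)·5/6 + 32/9·3/4 + 5/6·1 = 1/2 ✓
b·c²: (-18/5)·25/36 + 32/9·9/16 + 5/6·1 = 1/3 ✓
b·Ac: 32/9·3/64 = 1/6 ✓
b·c³: (-18/5)·125/216 + 32/9·27/64 + 5/6·1 = 1/4 ✓
b·(c∘Ac): 32/9·9/256 = 1/8 ✓
b·Ac²: 32/9·5/128 + 5/6·(-1/15) = 1/12 ✓
b·A²c: 5/6·1/20 = 1/24 ✓; 4 stages ⇒ order 4.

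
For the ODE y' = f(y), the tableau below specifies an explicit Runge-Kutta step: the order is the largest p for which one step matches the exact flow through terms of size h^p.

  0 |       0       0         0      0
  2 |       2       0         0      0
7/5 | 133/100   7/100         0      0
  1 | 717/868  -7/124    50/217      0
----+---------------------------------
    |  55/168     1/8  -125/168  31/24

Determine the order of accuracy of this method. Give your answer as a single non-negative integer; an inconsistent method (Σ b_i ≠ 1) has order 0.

4

b = (55/168, 1/8, -125/168, 31/24)
c = (0, 2, 7/5, 1)
Ac = (0, 0, 7/50, 13/62)
Σ b_i: 55/168·1 + 1/8·1 + (-125/168)·1 + 31/24·1 = 1 ✓
b·c: 1/8·2 + (-125/168)·7/5 + 31/24·1 = 1/2 ✓
b·c²: 1/8·4 + (-125/168)·49/25 + 31/24·1 = 1/3 ✓
b·Ac: (-125/168)·7/50 + 31/24·13/62 = 1/6 ✓
b·c³: 1/8·8 + (-125/168)·343/125 + 31/24·1 = 1/4 ✓
b·(c∘Ac): (-125/168)·49/250 + 31/24·13/62 = 1/8 ✓
b·Ac²: (-125/168)·7/25 + 31/24·7/31 = 1/12 ✓
b·A²c: 31/24·1/31 = 1/24 ✓; 4 stages ⇒ order 4.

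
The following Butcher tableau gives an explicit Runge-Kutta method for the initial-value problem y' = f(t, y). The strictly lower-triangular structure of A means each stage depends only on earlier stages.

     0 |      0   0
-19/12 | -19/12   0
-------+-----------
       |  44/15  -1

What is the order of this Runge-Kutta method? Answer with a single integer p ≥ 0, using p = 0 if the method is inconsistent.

b = (44/15, -1)
c = (0, -19/12)
Σ b_i: 44/15·1 + (-1)·1 = 29/15 ≠ 1 ⇒ order 0.

0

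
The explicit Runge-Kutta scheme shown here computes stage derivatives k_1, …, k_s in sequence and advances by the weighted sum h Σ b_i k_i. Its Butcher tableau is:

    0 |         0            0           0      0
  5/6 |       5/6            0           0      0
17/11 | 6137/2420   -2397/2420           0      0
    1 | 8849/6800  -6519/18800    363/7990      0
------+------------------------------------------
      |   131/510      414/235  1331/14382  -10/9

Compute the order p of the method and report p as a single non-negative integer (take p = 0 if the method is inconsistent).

4

b = (131/510, 414/235, 1331/14382, -10/9)
c = (0, 5/6, 17/11, 1)
Ac = (0, 0, -799/968, -7/32)
Σ b_i: 131/510·1 + 414/235·1 + 1331/14382·1 + (-10/9)·1 = 1 ✓
b·c: 414/235·5/6 + 1331/14382·17/11 + (-10/9)·1 = 1/2 ✓
b·c²: 414/235·25/36 + 1331/14382·289/121 + (-10/9)·1 = 1/3 ✓
b·Ac: 1331/14382·(-799/968) + (-10/9)·(-7/32) = 1/6 ✓
b·c³: 414/235·125/216 + 1331/14382·4913/1331 + (-10/9)·1 = 1/4 ✓
b·(c∘Ac): 1331/14382·(-13583/10648) + (-10/9)·(-7/32) = 1/8 ✓
b·Ac²: 1331/14382·(-3995/5808) + (-10/9)·(-127/960) = 1/12 ✓
b·A²c: (-10/9)·(-3/80) = 1/24 ✓; 4 stages ⇒ order 4.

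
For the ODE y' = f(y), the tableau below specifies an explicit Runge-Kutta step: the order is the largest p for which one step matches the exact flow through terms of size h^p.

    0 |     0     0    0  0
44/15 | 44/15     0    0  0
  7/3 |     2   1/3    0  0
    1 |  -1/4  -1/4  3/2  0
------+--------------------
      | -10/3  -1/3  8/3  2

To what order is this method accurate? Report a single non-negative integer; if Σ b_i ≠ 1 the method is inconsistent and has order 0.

b = (-10/3, -1/3, 8/3, 2)
c = (0, 44/15, 7/3, 1)
Ac = (0, 0, 44/45, 83/30)
Σ b_i: (-10/3)·1 + (-1/3)·1 + 8/3·1 + 2·1 = 1 ✓
b·c: (-1/3)·44/15 + 8/3·7/3 + 2·1 = 326/45 ≠ 1/2 ⇒ order 1.

1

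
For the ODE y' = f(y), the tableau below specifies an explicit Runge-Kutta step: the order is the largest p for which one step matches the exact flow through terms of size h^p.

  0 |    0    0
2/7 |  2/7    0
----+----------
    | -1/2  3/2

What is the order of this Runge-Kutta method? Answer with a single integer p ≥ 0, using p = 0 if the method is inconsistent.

b = (-1/2, 3/2)
c = (0, 2/7)
Σ b_i: (-1/2)·1 + 3/2·1 = 1 ✓
b·c: 3/2·2/7 = 3/7 ≠ 1/2 ⇒ order 1.

1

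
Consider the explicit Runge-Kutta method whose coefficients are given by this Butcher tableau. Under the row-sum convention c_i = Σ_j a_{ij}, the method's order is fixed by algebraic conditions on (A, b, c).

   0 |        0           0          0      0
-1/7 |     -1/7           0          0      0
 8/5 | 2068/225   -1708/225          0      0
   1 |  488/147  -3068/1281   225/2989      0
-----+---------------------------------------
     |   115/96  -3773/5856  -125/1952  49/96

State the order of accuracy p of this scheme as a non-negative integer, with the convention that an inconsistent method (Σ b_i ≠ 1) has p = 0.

b = (115/96, -3773/5856, -125/1952, 49/96)
c = (0, -1/7, 8/5, 1)
Ac = (0, 0, 244/225, 68/147)
Σ b_i: 115/96·1 + (-3773/5856)·1 + (-125/1952)·1 + 49/96·1 = 1 ✓
b·c: (-3773/5856)·(-1/7) + (-125/1952)·8/5 + 49/96·1 = 1/2 ✓
b·c²: (-3773/5856)·1/49 + (-125/1952)·64/25 + 49/96·1 = 1/3 ✓
b·Ac: (-125/1952)·244/225 + 49/96·68/147 = 1/6 ✓
b·c³: (-3773/5856)·(-1/343) + (-125/1952)·512/125 + 49/96·1 = 1/4 ✓
b·(c∘Ac): (-125/1952)·1952/1125 + 49/96·68/147 = 1/8 ✓
b·Ac²: (-125/1952)·(-244/1575) + 49/96·148/1029 = 1/12 ✓
b·A²c: 49/96·4/49 = 1/24 ✓; 4 stages ⇒ order 4.

4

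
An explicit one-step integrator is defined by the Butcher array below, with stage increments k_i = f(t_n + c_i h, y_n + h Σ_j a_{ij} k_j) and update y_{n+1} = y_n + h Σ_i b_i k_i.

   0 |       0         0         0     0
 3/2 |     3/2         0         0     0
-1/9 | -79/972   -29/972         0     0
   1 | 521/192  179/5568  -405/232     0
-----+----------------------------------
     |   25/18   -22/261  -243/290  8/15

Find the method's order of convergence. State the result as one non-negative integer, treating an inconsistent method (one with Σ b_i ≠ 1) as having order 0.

4

b = (25/18, -22/261, -243/290, 8/15)
c = (0, 3/2, -1/9, 1)
Ac = (0, 0, -29/648, 31/128)
Σ b_i: 25/18·1 + (-22/261)·1 + (-243/290)·1 + 8/15·1 = 1 ✓
b·c: (-22/261)·3/2 + (-243/290)·(-1/9) + 8/15·1 = 1/2 ✓
b·c²: (-22/261)·9/4 + (-243/290)·1/81 + 8/15·1 = 1/3 ✓
b·Ac: (-243/290)·(-29/648) + 8/15·31/128 = 1/6 ✓
b·c³: (-22/261)·27/8 + (-243/290)·(-1/729) + 8/15·1 = 1/4 ✓
b·(c∘Ac): (-243/290)·29/5832 + 8/15·31/128 = 1/8 ✓
b·Ac²: (-243/290)·(-29/432) + 8/15·13/256 = 1/12 ✓
b·A²c: 8/15·5/64 = 1/24 ✓; 4 stages ⇒ order 4.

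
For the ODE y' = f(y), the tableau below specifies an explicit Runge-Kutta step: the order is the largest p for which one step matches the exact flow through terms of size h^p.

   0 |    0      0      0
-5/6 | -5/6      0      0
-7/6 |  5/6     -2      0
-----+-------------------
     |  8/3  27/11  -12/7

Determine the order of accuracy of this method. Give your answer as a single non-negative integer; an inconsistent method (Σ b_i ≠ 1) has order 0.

0

b = (8/3, 27/11, -12/7)
c = (0, -5/6, -7/6)
Ac = (0, 0, 5/3)
Σ b_i: 8/3·1 + 27/11·1 + (-12/7)·1 = 787/231 ≠ 1 ⇒ order 0.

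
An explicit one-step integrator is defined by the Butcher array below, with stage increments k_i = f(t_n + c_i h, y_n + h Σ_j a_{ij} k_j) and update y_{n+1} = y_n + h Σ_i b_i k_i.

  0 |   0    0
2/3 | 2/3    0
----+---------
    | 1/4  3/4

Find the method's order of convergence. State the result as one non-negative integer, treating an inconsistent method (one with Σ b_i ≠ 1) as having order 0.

b = (1/4, 3/4)
c = (0, 2/3)
Σ b_i: 1/4·1 + 3/4·1 = 1 ✓
b·c: 3/4·2/3 = 1/2 ✓; 2 stages ⇒ order 2.

2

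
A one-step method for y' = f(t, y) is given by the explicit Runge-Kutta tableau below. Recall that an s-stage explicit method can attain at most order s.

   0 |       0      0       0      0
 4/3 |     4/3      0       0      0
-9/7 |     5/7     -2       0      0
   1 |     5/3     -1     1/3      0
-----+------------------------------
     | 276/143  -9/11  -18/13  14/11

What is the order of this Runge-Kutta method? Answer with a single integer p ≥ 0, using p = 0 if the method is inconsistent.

1

b = (276/143, -9/11, -18/13, 14/11)
c = (0, 4/3, -9/7, 1)
Ac = (0, 0, -8/3, -37/21)
Σ b_i: 276/143·1 + (-9/11)·1 + (-18/13)·1 + 14/11·1 = 1 ✓
b·c: (-9/11)·4/3 + (-18/13)·(-9/7) + 14/11·1 = 1964/1001 ≠ 1/2 ⇒ order 1.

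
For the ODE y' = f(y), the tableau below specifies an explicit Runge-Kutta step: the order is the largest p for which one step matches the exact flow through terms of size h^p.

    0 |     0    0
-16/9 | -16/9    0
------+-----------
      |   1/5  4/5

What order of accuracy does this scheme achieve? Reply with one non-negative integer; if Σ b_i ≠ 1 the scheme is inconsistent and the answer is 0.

1

b = (1/5, 4/5)
c = (0, -16/9)
Σ b_i: 1/5·1 + 4/5·1 = 1 ✓
b·c: 4/5·(-16/9) = -64/45 ≠ 1/2 ⇒ order 1.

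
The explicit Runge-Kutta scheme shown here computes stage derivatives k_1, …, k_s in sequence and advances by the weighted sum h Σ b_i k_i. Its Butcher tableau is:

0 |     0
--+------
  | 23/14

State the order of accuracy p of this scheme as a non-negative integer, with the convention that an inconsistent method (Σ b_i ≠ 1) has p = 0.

b = (23/14)
c = (0)
Σ b_i: 23/14·1 = 23/14 ≠ 1 ⇒ order 0.

0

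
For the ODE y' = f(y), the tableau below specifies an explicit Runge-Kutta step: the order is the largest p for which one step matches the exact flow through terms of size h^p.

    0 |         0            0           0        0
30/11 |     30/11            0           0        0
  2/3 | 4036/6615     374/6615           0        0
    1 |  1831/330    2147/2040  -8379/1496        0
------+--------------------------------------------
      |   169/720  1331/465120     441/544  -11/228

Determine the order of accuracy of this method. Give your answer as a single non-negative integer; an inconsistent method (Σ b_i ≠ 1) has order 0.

b = (169/720, 1331/465120, 441/544, -11/228)
c = (0, 30/11, 2/3, 1)
Ac = (0, 0, 68/441, -19/22)
Σ b_i: 169/720·1 + 1331/465120·1 + 441/544·1 + (-11/228)·1 = 1 ✓
b·c: 1331/465120·30/11 + 441/544·2/3 + (-11/228)·1 = 1/2 ✓
b·c²: 1331/465120·900/121 + 441/544·4/9 + (-11/228)·1 = 1/3 ✓
b·Ac: 441/544·68/441 + (-11/228)·(-19/22) = 1/6 ✓
b·c³: 1331/465120·27000/1331 + 441/544·8/27 + (-11/228)·1 = 1/4 ✓
b·(c∘Ac): 441/544·136/1323 + (-11/228)·(-19/22) = 1/8 ✓
b·Ac²: 441/544·680/1617 + (-11/228)·646/121 = 1/12 ✓
b·A²c: (-11/228)·(-19/22) = 1/24 ✓; 4 stages ⇒ order 4.

4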